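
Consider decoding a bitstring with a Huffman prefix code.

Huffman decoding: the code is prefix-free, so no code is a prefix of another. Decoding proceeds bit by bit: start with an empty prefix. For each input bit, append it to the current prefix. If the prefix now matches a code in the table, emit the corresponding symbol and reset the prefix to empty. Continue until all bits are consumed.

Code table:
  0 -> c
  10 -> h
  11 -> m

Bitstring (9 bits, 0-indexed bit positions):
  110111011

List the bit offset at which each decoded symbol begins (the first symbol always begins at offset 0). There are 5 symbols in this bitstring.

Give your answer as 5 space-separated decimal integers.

Answer: 0 2 3 5 7

Derivation:
Bit 0: prefix='1' (no match yet)
Bit 1: prefix='11' -> emit 'm', reset
Bit 2: prefix='0' -> emit 'c', reset
Bit 3: prefix='1' (no match yet)
Bit 4: prefix='11' -> emit 'm', reset
Bit 5: prefix='1' (no match yet)
Bit 6: prefix='10' -> emit 'h', reset
Bit 7: prefix='1' (no match yet)
Bit 8: prefix='11' -> emit 'm', reset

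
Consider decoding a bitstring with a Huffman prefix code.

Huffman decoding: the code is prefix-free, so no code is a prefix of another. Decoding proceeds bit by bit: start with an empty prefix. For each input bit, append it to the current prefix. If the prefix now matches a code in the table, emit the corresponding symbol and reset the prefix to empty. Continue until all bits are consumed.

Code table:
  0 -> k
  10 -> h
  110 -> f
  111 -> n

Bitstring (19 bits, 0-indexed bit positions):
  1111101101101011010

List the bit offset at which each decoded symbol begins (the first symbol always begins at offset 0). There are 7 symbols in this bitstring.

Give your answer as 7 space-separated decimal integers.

Answer: 0 3 6 9 12 14 17

Derivation:
Bit 0: prefix='1' (no match yet)
Bit 1: prefix='11' (no match yet)
Bit 2: prefix='111' -> emit 'n', reset
Bit 3: prefix='1' (no match yet)
Bit 4: prefix='11' (no match yet)
Bit 5: prefix='110' -> emit 'f', reset
Bit 6: prefix='1' (no match yet)
Bit 7: prefix='11' (no match yet)
Bit 8: prefix='110' -> emit 'f', reset
Bit 9: prefix='1' (no match yet)
Bit 10: prefix='11' (no match yet)
Bit 11: prefix='110' -> emit 'f', reset
Bit 12: prefix='1' (no match yet)
Bit 13: prefix='10' -> emit 'h', reset
Bit 14: prefix='1' (no match yet)
Bit 15: prefix='11' (no match yet)
Bit 16: prefix='110' -> emit 'f', reset
Bit 17: prefix='1' (no match yet)
Bit 18: prefix='10' -> emit 'h', reset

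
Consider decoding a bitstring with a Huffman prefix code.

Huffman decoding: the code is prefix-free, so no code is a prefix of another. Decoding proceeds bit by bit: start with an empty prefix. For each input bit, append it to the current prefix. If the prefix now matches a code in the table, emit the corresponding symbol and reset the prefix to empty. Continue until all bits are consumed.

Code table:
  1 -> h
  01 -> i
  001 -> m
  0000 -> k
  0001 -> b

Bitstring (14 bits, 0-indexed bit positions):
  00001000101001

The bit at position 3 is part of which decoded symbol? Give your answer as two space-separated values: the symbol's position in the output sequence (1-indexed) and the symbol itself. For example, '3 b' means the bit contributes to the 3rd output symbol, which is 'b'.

Bit 0: prefix='0' (no match yet)
Bit 1: prefix='00' (no match yet)
Bit 2: prefix='000' (no match yet)
Bit 3: prefix='0000' -> emit 'k', reset
Bit 4: prefix='1' -> emit 'h', reset
Bit 5: prefix='0' (no match yet)
Bit 6: prefix='00' (no match yet)
Bit 7: prefix='000' (no match yet)

Answer: 1 k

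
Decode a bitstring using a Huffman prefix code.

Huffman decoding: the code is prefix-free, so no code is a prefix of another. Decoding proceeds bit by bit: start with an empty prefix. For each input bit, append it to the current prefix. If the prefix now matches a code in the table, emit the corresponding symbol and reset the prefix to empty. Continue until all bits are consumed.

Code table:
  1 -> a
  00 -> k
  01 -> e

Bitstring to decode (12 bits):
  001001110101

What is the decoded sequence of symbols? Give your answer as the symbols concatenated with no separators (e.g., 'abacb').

Answer: kakaaaee

Derivation:
Bit 0: prefix='0' (no match yet)
Bit 1: prefix='00' -> emit 'k', reset
Bit 2: prefix='1' -> emit 'a', reset
Bit 3: prefix='0' (no match yet)
Bit 4: prefix='00' -> emit 'k', reset
Bit 5: prefix='1' -> emit 'a', reset
Bit 6: prefix='1' -> emit 'a', reset
Bit 7: prefix='1' -> emit 'a', reset
Bit 8: prefix='0' (no match yet)
Bit 9: prefix='01' -> emit 'e', reset
Bit 10: prefix='0' (no match yet)
Bit 11: prefix='01' -> emit 'e', reset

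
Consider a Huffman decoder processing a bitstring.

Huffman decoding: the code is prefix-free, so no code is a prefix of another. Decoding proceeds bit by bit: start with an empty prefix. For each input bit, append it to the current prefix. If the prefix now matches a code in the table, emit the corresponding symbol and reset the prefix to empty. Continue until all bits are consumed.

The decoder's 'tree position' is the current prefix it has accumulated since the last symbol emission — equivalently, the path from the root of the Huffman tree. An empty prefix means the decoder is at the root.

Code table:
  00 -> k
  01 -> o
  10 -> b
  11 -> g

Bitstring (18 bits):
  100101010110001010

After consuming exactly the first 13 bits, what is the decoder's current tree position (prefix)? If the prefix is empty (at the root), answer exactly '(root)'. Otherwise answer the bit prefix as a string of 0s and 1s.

Answer: 0

Derivation:
Bit 0: prefix='1' (no match yet)
Bit 1: prefix='10' -> emit 'b', reset
Bit 2: prefix='0' (no match yet)
Bit 3: prefix='01' -> emit 'o', reset
Bit 4: prefix='0' (no match yet)
Bit 5: prefix='01' -> emit 'o', reset
Bit 6: prefix='0' (no match yet)
Bit 7: prefix='01' -> emit 'o', reset
Bit 8: prefix='0' (no match yet)
Bit 9: prefix='01' -> emit 'o', reset
Bit 10: prefix='1' (no match yet)
Bit 11: prefix='10' -> emit 'b', reset
Bit 12: prefix='0' (no match yet)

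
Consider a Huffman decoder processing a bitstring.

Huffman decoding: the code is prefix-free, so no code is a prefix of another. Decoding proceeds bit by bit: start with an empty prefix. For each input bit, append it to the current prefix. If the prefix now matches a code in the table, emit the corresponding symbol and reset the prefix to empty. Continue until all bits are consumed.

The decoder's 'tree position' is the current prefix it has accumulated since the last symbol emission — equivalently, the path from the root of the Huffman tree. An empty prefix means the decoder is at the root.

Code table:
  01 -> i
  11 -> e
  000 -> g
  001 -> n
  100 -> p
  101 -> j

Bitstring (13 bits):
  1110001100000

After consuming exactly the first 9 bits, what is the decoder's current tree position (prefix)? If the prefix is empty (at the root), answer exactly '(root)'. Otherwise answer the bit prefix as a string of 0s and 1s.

Answer: 10

Derivation:
Bit 0: prefix='1' (no match yet)
Bit 1: prefix='11' -> emit 'e', reset
Bit 2: prefix='1' (no match yet)
Bit 3: prefix='10' (no match yet)
Bit 4: prefix='100' -> emit 'p', reset
Bit 5: prefix='0' (no match yet)
Bit 6: prefix='01' -> emit 'i', reset
Bit 7: prefix='1' (no match yet)
Bit 8: prefix='10' (no match yet)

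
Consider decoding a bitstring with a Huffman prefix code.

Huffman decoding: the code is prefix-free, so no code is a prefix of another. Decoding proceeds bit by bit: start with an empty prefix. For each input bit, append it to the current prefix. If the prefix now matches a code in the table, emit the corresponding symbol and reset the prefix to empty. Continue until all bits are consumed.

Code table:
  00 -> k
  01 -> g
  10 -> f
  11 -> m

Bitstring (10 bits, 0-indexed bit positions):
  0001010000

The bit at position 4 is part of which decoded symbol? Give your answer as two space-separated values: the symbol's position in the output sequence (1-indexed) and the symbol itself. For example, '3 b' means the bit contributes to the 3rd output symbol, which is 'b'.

Bit 0: prefix='0' (no match yet)
Bit 1: prefix='00' -> emit 'k', reset
Bit 2: prefix='0' (no match yet)
Bit 3: prefix='01' -> emit 'g', reset
Bit 4: prefix='0' (no match yet)
Bit 5: prefix='01' -> emit 'g', reset
Bit 6: prefix='0' (no match yet)
Bit 7: prefix='00' -> emit 'k', reset
Bit 8: prefix='0' (no match yet)

Answer: 3 g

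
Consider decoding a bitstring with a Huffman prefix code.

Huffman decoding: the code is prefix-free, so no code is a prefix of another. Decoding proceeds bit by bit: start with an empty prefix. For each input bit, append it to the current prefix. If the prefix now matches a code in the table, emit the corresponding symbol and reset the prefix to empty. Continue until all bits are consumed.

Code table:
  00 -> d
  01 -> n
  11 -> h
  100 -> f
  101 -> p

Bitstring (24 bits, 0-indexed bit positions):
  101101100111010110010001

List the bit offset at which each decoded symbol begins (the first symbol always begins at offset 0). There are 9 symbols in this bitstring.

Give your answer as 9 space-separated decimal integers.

Bit 0: prefix='1' (no match yet)
Bit 1: prefix='10' (no match yet)
Bit 2: prefix='101' -> emit 'p', reset
Bit 3: prefix='1' (no match yet)
Bit 4: prefix='10' (no match yet)
Bit 5: prefix='101' -> emit 'p', reset
Bit 6: prefix='1' (no match yet)
Bit 7: prefix='10' (no match yet)
Bit 8: prefix='100' -> emit 'f', reset
Bit 9: prefix='1' (no match yet)
Bit 10: prefix='11' -> emit 'h', reset
Bit 11: prefix='1' (no match yet)
Bit 12: prefix='10' (no match yet)
Bit 13: prefix='101' -> emit 'p', reset
Bit 14: prefix='0' (no match yet)
Bit 15: prefix='01' -> emit 'n', reset
Bit 16: prefix='1' (no match yet)
Bit 17: prefix='10' (no match yet)
Bit 18: prefix='100' -> emit 'f', reset
Bit 19: prefix='1' (no match yet)
Bit 20: prefix='10' (no match yet)
Bit 21: prefix='100' -> emit 'f', reset
Bit 22: prefix='0' (no match yet)
Bit 23: prefix='01' -> emit 'n', reset

Answer: 0 3 6 9 11 14 16 19 22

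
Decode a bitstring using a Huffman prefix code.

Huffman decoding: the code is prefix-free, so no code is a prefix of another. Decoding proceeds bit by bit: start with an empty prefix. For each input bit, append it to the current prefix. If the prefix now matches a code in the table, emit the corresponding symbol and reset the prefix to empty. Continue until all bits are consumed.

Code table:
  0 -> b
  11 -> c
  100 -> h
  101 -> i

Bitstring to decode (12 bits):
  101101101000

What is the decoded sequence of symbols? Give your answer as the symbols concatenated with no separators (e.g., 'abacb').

Answer: iiibbb

Derivation:
Bit 0: prefix='1' (no match yet)
Bit 1: prefix='10' (no match yet)
Bit 2: prefix='101' -> emit 'i', reset
Bit 3: prefix='1' (no match yet)
Bit 4: prefix='10' (no match yet)
Bit 5: prefix='101' -> emit 'i', reset
Bit 6: prefix='1' (no match yet)
Bit 7: prefix='10' (no match yet)
Bit 8: prefix='101' -> emit 'i', reset
Bit 9: prefix='0' -> emit 'b', reset
Bit 10: prefix='0' -> emit 'b', reset
Bit 11: prefix='0' -> emit 'b', reset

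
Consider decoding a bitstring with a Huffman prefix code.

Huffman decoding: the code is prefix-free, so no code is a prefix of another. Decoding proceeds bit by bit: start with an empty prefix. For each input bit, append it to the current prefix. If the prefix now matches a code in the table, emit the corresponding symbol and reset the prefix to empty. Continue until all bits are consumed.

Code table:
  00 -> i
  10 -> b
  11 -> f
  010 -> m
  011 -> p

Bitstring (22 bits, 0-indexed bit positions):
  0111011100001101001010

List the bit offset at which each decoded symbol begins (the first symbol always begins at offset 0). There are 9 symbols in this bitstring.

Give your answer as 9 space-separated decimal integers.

Bit 0: prefix='0' (no match yet)
Bit 1: prefix='01' (no match yet)
Bit 2: prefix='011' -> emit 'p', reset
Bit 3: prefix='1' (no match yet)
Bit 4: prefix='10' -> emit 'b', reset
Bit 5: prefix='1' (no match yet)
Bit 6: prefix='11' -> emit 'f', reset
Bit 7: prefix='1' (no match yet)
Bit 8: prefix='10' -> emit 'b', reset
Bit 9: prefix='0' (no match yet)
Bit 10: prefix='00' -> emit 'i', reset
Bit 11: prefix='0' (no match yet)
Bit 12: prefix='01' (no match yet)
Bit 13: prefix='011' -> emit 'p', reset
Bit 14: prefix='0' (no match yet)
Bit 15: prefix='01' (no match yet)
Bit 16: prefix='010' -> emit 'm', reset
Bit 17: prefix='0' (no match yet)
Bit 18: prefix='01' (no match yet)
Bit 19: prefix='010' -> emit 'm', reset
Bit 20: prefix='1' (no match yet)
Bit 21: prefix='10' -> emit 'b', reset

Answer: 0 3 5 7 9 11 14 17 20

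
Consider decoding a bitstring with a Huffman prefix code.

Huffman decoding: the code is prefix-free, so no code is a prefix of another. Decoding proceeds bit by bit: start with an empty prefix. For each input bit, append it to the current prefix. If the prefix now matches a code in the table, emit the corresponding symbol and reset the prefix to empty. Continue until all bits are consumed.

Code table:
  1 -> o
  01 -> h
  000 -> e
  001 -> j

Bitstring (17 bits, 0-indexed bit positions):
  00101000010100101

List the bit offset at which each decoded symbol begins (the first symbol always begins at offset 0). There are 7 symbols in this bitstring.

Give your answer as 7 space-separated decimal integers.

Bit 0: prefix='0' (no match yet)
Bit 1: prefix='00' (no match yet)
Bit 2: prefix='001' -> emit 'j', reset
Bit 3: prefix='0' (no match yet)
Bit 4: prefix='01' -> emit 'h', reset
Bit 5: prefix='0' (no match yet)
Bit 6: prefix='00' (no match yet)
Bit 7: prefix='000' -> emit 'e', reset
Bit 8: prefix='0' (no match yet)
Bit 9: prefix='01' -> emit 'h', reset
Bit 10: prefix='0' (no match yet)
Bit 11: prefix='01' -> emit 'h', reset
Bit 12: prefix='0' (no match yet)
Bit 13: prefix='00' (no match yet)
Bit 14: prefix='001' -> emit 'j', reset
Bit 15: prefix='0' (no match yet)
Bit 16: prefix='01' -> emit 'h', reset

Answer: 0 3 5 8 10 12 15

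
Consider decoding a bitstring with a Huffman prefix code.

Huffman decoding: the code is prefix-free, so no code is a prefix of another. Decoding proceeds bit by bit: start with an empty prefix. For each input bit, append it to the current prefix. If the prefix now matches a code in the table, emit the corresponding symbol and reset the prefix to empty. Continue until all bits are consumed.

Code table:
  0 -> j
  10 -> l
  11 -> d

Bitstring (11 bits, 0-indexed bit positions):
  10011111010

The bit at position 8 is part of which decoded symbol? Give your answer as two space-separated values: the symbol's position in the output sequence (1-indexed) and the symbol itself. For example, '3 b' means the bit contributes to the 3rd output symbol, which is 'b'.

Answer: 5 l

Derivation:
Bit 0: prefix='1' (no match yet)
Bit 1: prefix='10' -> emit 'l', reset
Bit 2: prefix='0' -> emit 'j', reset
Bit 3: prefix='1' (no match yet)
Bit 4: prefix='11' -> emit 'd', reset
Bit 5: prefix='1' (no match yet)
Bit 6: prefix='11' -> emit 'd', reset
Bit 7: prefix='1' (no match yet)
Bit 8: prefix='10' -> emit 'l', reset
Bit 9: prefix='1' (no match yet)
Bit 10: prefix='10' -> emit 'l', reset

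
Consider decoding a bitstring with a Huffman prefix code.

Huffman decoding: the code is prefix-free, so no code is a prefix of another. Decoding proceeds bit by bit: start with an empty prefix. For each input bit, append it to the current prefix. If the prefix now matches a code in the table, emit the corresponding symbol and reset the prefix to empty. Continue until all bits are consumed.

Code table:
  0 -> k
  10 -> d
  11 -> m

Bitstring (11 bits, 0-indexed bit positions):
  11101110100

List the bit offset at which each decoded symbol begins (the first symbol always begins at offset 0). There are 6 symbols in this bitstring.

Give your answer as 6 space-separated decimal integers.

Bit 0: prefix='1' (no match yet)
Bit 1: prefix='11' -> emit 'm', reset
Bit 2: prefix='1' (no match yet)
Bit 3: prefix='10' -> emit 'd', reset
Bit 4: prefix='1' (no match yet)
Bit 5: prefix='11' -> emit 'm', reset
Bit 6: prefix='1' (no match yet)
Bit 7: prefix='10' -> emit 'd', reset
Bit 8: prefix='1' (no match yet)
Bit 9: prefix='10' -> emit 'd', reset
Bit 10: prefix='0' -> emit 'k', reset

Answer: 0 2 4 6 8 10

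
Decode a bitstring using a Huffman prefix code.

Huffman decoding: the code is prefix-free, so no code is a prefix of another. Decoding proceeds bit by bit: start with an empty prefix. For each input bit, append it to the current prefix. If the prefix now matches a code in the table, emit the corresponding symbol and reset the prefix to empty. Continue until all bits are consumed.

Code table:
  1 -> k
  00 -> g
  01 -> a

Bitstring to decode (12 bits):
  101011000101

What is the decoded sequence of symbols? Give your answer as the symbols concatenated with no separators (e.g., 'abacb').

Bit 0: prefix='1' -> emit 'k', reset
Bit 1: prefix='0' (no match yet)
Bit 2: prefix='01' -> emit 'a', reset
Bit 3: prefix='0' (no match yet)
Bit 4: prefix='01' -> emit 'a', reset
Bit 5: prefix='1' -> emit 'k', reset
Bit 6: prefix='0' (no match yet)
Bit 7: prefix='00' -> emit 'g', reset
Bit 8: prefix='0' (no match yet)
Bit 9: prefix='01' -> emit 'a', reset
Bit 10: prefix='0' (no match yet)
Bit 11: prefix='01' -> emit 'a', reset

Answer: kaakgaa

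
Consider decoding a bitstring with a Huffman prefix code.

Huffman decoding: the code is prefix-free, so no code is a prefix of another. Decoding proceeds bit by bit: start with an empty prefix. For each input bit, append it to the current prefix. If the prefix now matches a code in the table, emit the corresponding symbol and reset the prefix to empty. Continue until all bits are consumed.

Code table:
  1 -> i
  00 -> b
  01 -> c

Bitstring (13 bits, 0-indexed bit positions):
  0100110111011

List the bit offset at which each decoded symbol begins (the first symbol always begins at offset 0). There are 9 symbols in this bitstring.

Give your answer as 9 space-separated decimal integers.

Answer: 0 2 4 5 6 8 9 10 12

Derivation:
Bit 0: prefix='0' (no match yet)
Bit 1: prefix='01' -> emit 'c', reset
Bit 2: prefix='0' (no match yet)
Bit 3: prefix='00' -> emit 'b', reset
Bit 4: prefix='1' -> emit 'i', reset
Bit 5: prefix='1' -> emit 'i', reset
Bit 6: prefix='0' (no match yet)
Bit 7: prefix='01' -> emit 'c', reset
Bit 8: prefix='1' -> emit 'i', reset
Bit 9: prefix='1' -> emit 'i', reset
Bit 10: prefix='0' (no match yet)
Bit 11: prefix='01' -> emit 'c', reset
Bit 12: prefix='1' -> emit 'i', reset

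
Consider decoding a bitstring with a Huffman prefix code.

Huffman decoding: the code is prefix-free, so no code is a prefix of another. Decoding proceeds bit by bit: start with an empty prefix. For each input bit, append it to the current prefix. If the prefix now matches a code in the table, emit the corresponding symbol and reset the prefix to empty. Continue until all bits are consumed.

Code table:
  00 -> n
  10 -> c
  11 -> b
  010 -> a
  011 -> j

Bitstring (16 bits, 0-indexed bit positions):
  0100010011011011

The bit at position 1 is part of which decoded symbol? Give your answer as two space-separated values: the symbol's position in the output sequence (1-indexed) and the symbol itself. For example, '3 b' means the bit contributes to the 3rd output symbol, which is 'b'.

Answer: 1 a

Derivation:
Bit 0: prefix='0' (no match yet)
Bit 1: prefix='01' (no match yet)
Bit 2: prefix='010' -> emit 'a', reset
Bit 3: prefix='0' (no match yet)
Bit 4: prefix='00' -> emit 'n', reset
Bit 5: prefix='1' (no match yet)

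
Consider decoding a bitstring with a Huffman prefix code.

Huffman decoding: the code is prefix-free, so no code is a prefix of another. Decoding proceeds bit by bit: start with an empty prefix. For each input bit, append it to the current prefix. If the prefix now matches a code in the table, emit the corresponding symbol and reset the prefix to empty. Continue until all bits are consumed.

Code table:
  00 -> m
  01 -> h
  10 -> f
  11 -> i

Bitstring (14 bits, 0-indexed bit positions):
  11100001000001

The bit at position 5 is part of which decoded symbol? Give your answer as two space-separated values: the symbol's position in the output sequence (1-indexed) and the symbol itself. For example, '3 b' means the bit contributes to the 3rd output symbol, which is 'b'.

Answer: 3 m

Derivation:
Bit 0: prefix='1' (no match yet)
Bit 1: prefix='11' -> emit 'i', reset
Bit 2: prefix='1' (no match yet)
Bit 3: prefix='10' -> emit 'f', reset
Bit 4: prefix='0' (no match yet)
Bit 5: prefix='00' -> emit 'm', reset
Bit 6: prefix='0' (no match yet)
Bit 7: prefix='01' -> emit 'h', reset
Bit 8: prefix='0' (no match yet)
Bit 9: prefix='00' -> emit 'm', reset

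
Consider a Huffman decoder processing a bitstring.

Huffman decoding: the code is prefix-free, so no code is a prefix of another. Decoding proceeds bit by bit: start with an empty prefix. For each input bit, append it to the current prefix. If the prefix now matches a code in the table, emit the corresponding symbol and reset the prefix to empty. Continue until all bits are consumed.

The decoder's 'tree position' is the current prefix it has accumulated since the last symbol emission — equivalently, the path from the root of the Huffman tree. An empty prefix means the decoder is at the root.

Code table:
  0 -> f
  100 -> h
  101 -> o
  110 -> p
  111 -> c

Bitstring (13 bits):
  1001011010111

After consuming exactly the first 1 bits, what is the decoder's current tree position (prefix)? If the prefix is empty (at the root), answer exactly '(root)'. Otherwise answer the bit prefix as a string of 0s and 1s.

Answer: 1

Derivation:
Bit 0: prefix='1' (no match yet)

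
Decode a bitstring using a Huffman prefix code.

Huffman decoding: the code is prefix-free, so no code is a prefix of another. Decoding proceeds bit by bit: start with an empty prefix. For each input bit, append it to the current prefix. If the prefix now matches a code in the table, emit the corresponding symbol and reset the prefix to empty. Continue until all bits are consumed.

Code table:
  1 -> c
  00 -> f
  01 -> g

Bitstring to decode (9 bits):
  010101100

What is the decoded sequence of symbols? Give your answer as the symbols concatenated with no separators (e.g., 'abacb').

Answer: gggcf

Derivation:
Bit 0: prefix='0' (no match yet)
Bit 1: prefix='01' -> emit 'g', reset
Bit 2: prefix='0' (no match yet)
Bit 3: prefix='01' -> emit 'g', reset
Bit 4: prefix='0' (no match yet)
Bit 5: prefix='01' -> emit 'g', reset
Bit 6: prefix='1' -> emit 'c', reset
Bit 7: prefix='0' (no match yet)
Bit 8: prefix='00' -> emit 'f', reset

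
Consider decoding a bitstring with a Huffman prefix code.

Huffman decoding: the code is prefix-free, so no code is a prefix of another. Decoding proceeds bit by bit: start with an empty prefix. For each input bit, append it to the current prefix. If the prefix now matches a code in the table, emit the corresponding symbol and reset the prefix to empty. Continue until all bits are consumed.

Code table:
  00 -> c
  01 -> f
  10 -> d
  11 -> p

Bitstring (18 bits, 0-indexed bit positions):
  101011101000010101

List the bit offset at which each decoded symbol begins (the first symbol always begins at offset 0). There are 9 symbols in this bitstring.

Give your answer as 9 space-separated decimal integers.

Answer: 0 2 4 6 8 10 12 14 16

Derivation:
Bit 0: prefix='1' (no match yet)
Bit 1: prefix='10' -> emit 'd', reset
Bit 2: prefix='1' (no match yet)
Bit 3: prefix='10' -> emit 'd', reset
Bit 4: prefix='1' (no match yet)
Bit 5: prefix='11' -> emit 'p', reset
Bit 6: prefix='1' (no match yet)
Bit 7: prefix='10' -> emit 'd', reset
Bit 8: prefix='1' (no match yet)
Bit 9: prefix='10' -> emit 'd', reset
Bit 10: prefix='0' (no match yet)
Bit 11: prefix='00' -> emit 'c', reset
Bit 12: prefix='0' (no match yet)
Bit 13: prefix='01' -> emit 'f', reset
Bit 14: prefix='0' (no match yet)
Bit 15: prefix='01' -> emit 'f', reset
Bit 16: prefix='0' (no match yet)
Bit 17: prefix='01' -> emit 'f', reset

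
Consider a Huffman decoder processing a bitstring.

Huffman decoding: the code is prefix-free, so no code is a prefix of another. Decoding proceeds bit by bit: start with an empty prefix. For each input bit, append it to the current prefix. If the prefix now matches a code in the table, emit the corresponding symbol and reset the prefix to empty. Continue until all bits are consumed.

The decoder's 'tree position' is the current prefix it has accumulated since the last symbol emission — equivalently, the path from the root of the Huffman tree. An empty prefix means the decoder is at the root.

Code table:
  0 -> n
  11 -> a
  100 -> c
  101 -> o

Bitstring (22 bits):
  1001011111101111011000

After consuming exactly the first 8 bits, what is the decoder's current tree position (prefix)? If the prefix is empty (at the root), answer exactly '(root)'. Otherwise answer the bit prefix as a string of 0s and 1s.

Answer: (root)

Derivation:
Bit 0: prefix='1' (no match yet)
Bit 1: prefix='10' (no match yet)
Bit 2: prefix='100' -> emit 'c', reset
Bit 3: prefix='1' (no match yet)
Bit 4: prefix='10' (no match yet)
Bit 5: prefix='101' -> emit 'o', reset
Bit 6: prefix='1' (no match yet)
Bit 7: prefix='11' -> emit 'a', reset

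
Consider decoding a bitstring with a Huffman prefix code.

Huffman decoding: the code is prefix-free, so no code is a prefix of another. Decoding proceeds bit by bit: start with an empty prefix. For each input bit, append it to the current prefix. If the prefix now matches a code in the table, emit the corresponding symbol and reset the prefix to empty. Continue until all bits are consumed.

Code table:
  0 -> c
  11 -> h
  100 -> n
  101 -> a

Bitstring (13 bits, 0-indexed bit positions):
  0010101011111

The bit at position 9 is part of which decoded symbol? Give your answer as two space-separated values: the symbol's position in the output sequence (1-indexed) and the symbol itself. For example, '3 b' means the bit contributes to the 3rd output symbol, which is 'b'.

Answer: 6 h

Derivation:
Bit 0: prefix='0' -> emit 'c', reset
Bit 1: prefix='0' -> emit 'c', reset
Bit 2: prefix='1' (no match yet)
Bit 3: prefix='10' (no match yet)
Bit 4: prefix='101' -> emit 'a', reset
Bit 5: prefix='0' -> emit 'c', reset
Bit 6: prefix='1' (no match yet)
Bit 7: prefix='10' (no match yet)
Bit 8: prefix='101' -> emit 'a', reset
Bit 9: prefix='1' (no match yet)
Bit 10: prefix='11' -> emit 'h', reset
Bit 11: prefix='1' (no match yet)
Bit 12: prefix='11' -> emit 'h', reset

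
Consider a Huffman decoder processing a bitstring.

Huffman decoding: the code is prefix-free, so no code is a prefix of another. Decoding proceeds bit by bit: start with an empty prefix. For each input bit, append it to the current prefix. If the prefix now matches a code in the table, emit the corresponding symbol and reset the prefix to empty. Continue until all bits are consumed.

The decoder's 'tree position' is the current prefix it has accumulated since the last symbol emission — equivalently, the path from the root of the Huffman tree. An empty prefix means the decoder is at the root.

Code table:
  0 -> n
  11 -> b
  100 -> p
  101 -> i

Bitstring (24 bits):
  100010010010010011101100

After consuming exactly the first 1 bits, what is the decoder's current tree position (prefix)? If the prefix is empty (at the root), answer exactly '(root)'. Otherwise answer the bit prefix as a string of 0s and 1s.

Answer: 1

Derivation:
Bit 0: prefix='1' (no match yet)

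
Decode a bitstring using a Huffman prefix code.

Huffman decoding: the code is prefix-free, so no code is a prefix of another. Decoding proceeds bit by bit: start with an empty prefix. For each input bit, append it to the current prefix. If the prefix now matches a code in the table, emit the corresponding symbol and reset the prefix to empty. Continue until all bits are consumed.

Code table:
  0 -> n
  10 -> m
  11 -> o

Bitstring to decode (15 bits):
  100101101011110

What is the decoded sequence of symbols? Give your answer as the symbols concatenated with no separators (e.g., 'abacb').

Answer: mnmonmoon

Derivation:
Bit 0: prefix='1' (no match yet)
Bit 1: prefix='10' -> emit 'm', reset
Bit 2: prefix='0' -> emit 'n', reset
Bit 3: prefix='1' (no match yet)
Bit 4: prefix='10' -> emit 'm', reset
Bit 5: prefix='1' (no match yet)
Bit 6: prefix='11' -> emit 'o', reset
Bit 7: prefix='0' -> emit 'n', reset
Bit 8: prefix='1' (no match yet)
Bit 9: prefix='10' -> emit 'm', reset
Bit 10: prefix='1' (no match yet)
Bit 11: prefix='11' -> emit 'o', reset
Bit 12: prefix='1' (no match yet)
Bit 13: prefix='11' -> emit 'o', reset
Bit 14: prefix='0' -> emit 'n', reset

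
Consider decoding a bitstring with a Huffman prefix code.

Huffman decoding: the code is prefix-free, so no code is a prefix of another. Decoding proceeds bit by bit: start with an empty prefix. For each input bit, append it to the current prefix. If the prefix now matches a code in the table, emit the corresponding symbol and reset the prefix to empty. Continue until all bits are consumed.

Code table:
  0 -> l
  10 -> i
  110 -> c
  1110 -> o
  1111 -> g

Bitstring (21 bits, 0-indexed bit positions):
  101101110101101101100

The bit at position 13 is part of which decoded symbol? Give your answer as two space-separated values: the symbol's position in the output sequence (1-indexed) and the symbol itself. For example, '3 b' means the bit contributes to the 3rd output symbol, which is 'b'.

Answer: 5 c

Derivation:
Bit 0: prefix='1' (no match yet)
Bit 1: prefix='10' -> emit 'i', reset
Bit 2: prefix='1' (no match yet)
Bit 3: prefix='11' (no match yet)
Bit 4: prefix='110' -> emit 'c', reset
Bit 5: prefix='1' (no match yet)
Bit 6: prefix='11' (no match yet)
Bit 7: prefix='111' (no match yet)
Bit 8: prefix='1110' -> emit 'o', reset
Bit 9: prefix='1' (no match yet)
Bit 10: prefix='10' -> emit 'i', reset
Bit 11: prefix='1' (no match yet)
Bit 12: prefix='11' (no match yet)
Bit 13: prefix='110' -> emit 'c', reset
Bit 14: prefix='1' (no match yet)
Bit 15: prefix='11' (no match yet)
Bit 16: prefix='110' -> emit 'c', reset
Bit 17: prefix='1' (no match yet)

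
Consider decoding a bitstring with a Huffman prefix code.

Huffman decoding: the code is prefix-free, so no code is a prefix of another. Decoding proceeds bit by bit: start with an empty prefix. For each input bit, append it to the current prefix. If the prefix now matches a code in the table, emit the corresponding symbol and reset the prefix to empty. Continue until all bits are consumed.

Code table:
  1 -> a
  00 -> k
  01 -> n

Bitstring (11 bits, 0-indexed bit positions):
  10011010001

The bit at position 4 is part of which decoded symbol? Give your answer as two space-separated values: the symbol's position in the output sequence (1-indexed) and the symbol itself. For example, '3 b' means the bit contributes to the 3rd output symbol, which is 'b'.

Answer: 4 a

Derivation:
Bit 0: prefix='1' -> emit 'a', reset
Bit 1: prefix='0' (no match yet)
Bit 2: prefix='00' -> emit 'k', reset
Bit 3: prefix='1' -> emit 'a', reset
Bit 4: prefix='1' -> emit 'a', reset
Bit 5: prefix='0' (no match yet)
Bit 6: prefix='01' -> emit 'n', reset
Bit 7: prefix='0' (no match yet)
Bit 8: prefix='00' -> emit 'k', reset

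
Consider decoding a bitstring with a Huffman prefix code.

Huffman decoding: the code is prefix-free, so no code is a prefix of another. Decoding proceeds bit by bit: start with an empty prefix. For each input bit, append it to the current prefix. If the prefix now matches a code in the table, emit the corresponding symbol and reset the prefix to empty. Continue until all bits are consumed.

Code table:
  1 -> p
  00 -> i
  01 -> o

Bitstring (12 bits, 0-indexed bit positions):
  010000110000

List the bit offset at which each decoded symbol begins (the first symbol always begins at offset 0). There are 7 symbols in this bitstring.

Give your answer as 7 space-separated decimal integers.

Answer: 0 2 4 6 7 8 10

Derivation:
Bit 0: prefix='0' (no match yet)
Bit 1: prefix='01' -> emit 'o', reset
Bit 2: prefix='0' (no match yet)
Bit 3: prefix='00' -> emit 'i', reset
Bit 4: prefix='0' (no match yet)
Bit 5: prefix='00' -> emit 'i', reset
Bit 6: prefix='1' -> emit 'p', reset
Bit 7: prefix='1' -> emit 'p', reset
Bit 8: prefix='0' (no match yet)
Bit 9: prefix='00' -> emit 'i', reset
Bit 10: prefix='0' (no match yet)
Bit 11: prefix='00' -> emit 'i', reset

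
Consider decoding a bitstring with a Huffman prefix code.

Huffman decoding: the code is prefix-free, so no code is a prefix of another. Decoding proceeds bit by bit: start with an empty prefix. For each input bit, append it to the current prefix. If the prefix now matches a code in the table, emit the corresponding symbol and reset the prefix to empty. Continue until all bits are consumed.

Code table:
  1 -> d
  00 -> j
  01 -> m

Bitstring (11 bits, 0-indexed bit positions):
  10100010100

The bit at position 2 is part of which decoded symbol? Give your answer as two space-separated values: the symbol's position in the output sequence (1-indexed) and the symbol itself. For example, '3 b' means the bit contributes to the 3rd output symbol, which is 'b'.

Answer: 2 m

Derivation:
Bit 0: prefix='1' -> emit 'd', reset
Bit 1: prefix='0' (no match yet)
Bit 2: prefix='01' -> emit 'm', reset
Bit 3: prefix='0' (no match yet)
Bit 4: prefix='00' -> emit 'j', reset
Bit 5: prefix='0' (no match yet)
Bit 6: prefix='01' -> emit 'm', reset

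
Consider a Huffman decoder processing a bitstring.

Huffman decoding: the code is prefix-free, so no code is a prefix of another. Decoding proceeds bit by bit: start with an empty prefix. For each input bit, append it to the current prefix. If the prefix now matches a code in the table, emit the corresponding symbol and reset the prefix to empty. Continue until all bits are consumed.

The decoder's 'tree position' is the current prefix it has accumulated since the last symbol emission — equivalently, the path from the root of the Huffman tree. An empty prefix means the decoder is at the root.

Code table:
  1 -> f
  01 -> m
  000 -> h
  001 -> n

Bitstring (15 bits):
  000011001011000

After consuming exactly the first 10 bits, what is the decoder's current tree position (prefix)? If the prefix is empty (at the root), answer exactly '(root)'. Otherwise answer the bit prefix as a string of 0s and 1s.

Answer: 0

Derivation:
Bit 0: prefix='0' (no match yet)
Bit 1: prefix='00' (no match yet)
Bit 2: prefix='000' -> emit 'h', reset
Bit 3: prefix='0' (no match yet)
Bit 4: prefix='01' -> emit 'm', reset
Bit 5: prefix='1' -> emit 'f', reset
Bit 6: prefix='0' (no match yet)
Bit 7: prefix='00' (no match yet)
Bit 8: prefix='001' -> emit 'n', reset
Bit 9: prefix='0' (no match yet)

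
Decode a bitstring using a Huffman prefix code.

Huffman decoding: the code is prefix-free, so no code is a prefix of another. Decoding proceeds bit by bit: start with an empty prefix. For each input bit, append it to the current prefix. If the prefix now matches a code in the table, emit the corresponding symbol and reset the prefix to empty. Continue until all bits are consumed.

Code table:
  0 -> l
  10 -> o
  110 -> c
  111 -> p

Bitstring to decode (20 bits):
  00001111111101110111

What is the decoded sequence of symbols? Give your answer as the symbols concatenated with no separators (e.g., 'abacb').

Bit 0: prefix='0' -> emit 'l', reset
Bit 1: prefix='0' -> emit 'l', reset
Bit 2: prefix='0' -> emit 'l', reset
Bit 3: prefix='0' -> emit 'l', reset
Bit 4: prefix='1' (no match yet)
Bit 5: prefix='11' (no match yet)
Bit 6: prefix='111' -> emit 'p', reset
Bit 7: prefix='1' (no match yet)
Bit 8: prefix='11' (no match yet)
Bit 9: prefix='111' -> emit 'p', reset
Bit 10: prefix='1' (no match yet)
Bit 11: prefix='11' (no match yet)
Bit 12: prefix='110' -> emit 'c', reset
Bit 13: prefix='1' (no match yet)
Bit 14: prefix='11' (no match yet)
Bit 15: prefix='111' -> emit 'p', reset
Bit 16: prefix='0' -> emit 'l', reset
Bit 17: prefix='1' (no match yet)
Bit 18: prefix='11' (no match yet)
Bit 19: prefix='111' -> emit 'p', reset

Answer: llllppcplp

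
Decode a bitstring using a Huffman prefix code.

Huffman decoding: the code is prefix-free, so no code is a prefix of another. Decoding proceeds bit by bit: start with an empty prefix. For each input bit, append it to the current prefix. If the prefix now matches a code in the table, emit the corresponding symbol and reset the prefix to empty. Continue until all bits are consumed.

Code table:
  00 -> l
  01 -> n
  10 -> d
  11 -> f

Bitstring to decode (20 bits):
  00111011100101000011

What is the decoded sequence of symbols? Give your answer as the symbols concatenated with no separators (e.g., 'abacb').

Bit 0: prefix='0' (no match yet)
Bit 1: prefix='00' -> emit 'l', reset
Bit 2: prefix='1' (no match yet)
Bit 3: prefix='11' -> emit 'f', reset
Bit 4: prefix='1' (no match yet)
Bit 5: prefix='10' -> emit 'd', reset
Bit 6: prefix='1' (no match yet)
Bit 7: prefix='11' -> emit 'f', reset
Bit 8: prefix='1' (no match yet)
Bit 9: prefix='10' -> emit 'd', reset
Bit 10: prefix='0' (no match yet)
Bit 11: prefix='01' -> emit 'n', reset
Bit 12: prefix='0' (no match yet)
Bit 13: prefix='01' -> emit 'n', reset
Bit 14: prefix='0' (no match yet)
Bit 15: prefix='00' -> emit 'l', reset
Bit 16: prefix='0' (no match yet)
Bit 17: prefix='00' -> emit 'l', reset
Bit 18: prefix='1' (no match yet)
Bit 19: prefix='11' -> emit 'f', reset

Answer: lfdfdnnllf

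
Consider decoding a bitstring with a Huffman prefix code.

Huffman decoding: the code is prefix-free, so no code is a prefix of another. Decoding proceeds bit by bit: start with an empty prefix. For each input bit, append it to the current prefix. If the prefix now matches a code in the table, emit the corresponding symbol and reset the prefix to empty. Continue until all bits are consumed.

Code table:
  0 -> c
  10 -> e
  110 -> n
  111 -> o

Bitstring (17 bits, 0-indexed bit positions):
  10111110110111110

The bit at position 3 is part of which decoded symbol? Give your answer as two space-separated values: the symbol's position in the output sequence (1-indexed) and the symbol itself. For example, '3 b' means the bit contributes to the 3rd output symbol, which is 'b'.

Answer: 2 o

Derivation:
Bit 0: prefix='1' (no match yet)
Bit 1: prefix='10' -> emit 'e', reset
Bit 2: prefix='1' (no match yet)
Bit 3: prefix='11' (no match yet)
Bit 4: prefix='111' -> emit 'o', reset
Bit 5: prefix='1' (no match yet)
Bit 6: prefix='11' (no match yet)
Bit 7: prefix='110' -> emit 'n', reset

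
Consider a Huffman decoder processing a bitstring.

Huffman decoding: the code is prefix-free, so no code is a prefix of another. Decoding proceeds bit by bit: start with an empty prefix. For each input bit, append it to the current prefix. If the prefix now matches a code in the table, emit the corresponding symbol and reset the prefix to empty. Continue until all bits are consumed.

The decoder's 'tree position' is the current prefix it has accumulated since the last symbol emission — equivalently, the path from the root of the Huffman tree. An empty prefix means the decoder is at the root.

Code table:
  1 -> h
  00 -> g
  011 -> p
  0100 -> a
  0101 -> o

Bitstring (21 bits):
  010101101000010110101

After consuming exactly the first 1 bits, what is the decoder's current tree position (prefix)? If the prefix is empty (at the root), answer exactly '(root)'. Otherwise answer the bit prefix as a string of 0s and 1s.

Bit 0: prefix='0' (no match yet)

Answer: 0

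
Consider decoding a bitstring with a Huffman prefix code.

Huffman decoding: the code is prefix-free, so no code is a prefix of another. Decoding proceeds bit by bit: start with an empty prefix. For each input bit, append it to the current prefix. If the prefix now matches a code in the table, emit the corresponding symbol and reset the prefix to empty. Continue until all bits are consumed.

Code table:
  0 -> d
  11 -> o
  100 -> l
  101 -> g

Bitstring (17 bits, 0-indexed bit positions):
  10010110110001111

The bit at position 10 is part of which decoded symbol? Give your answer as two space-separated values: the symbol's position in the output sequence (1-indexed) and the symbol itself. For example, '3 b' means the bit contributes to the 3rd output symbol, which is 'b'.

Answer: 4 l

Derivation:
Bit 0: prefix='1' (no match yet)
Bit 1: prefix='10' (no match yet)
Bit 2: prefix='100' -> emit 'l', reset
Bit 3: prefix='1' (no match yet)
Bit 4: prefix='10' (no match yet)
Bit 5: prefix='101' -> emit 'g', reset
Bit 6: prefix='1' (no match yet)
Bit 7: prefix='10' (no match yet)
Bit 8: prefix='101' -> emit 'g', reset
Bit 9: prefix='1' (no match yet)
Bit 10: prefix='10' (no match yet)
Bit 11: prefix='100' -> emit 'l', reset
Bit 12: prefix='0' -> emit 'd', reset
Bit 13: prefix='1' (no match yet)
Bit 14: prefix='11' -> emit 'o', reset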